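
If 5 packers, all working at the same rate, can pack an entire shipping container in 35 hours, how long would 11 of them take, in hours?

175/11 hours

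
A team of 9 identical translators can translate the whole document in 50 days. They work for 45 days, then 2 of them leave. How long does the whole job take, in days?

360/7 days

One translator does 1/450 of the job per day.
After 45 days with 9 translators, 9/10 is done (1/10 left).
With 7 translators the rate is 7/450, so the rest takes 1/10 ÷ 7/450 = 45/7 days.
Total = 45 + 45/7 = 360/7 days.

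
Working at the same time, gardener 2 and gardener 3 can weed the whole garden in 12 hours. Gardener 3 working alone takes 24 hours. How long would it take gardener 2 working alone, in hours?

24 hours

Combined rate is 1/12 per hour.
Known contribution: 1/24 per hour.
So gardener 2's rate is 1/12 − 1/24 = 1/24, meaning 24 hours alone.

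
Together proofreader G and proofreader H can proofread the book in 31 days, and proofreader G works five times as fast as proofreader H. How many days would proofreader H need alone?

186 days

Let proofreader H's rate be r; then proofreader G's rate is 5r, so together (5 + 1)r = 6r = 1/31.
Thus r = 1/186 per day.
Proofreader H alone: 186 days; proofreader G alone: 186/5 days.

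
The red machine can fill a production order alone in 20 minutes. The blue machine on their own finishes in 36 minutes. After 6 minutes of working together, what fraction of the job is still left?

8/15

Combined rate: 1/20 + 1/36 = (9 + 5)/180 = 14/180 = 7/90 per minute.
In 6 minutes they complete 6·7/90 = 7/15 of the job.
So 8/15 remains.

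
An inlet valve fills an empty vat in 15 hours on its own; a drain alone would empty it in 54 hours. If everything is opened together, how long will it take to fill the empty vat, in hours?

Net rate = 1/15 − 1/54 = (18 − 5)/270 = 13/270 per hour.
Filling time = 1 ÷ (13/270) = 270/13 hours.

270/13 hours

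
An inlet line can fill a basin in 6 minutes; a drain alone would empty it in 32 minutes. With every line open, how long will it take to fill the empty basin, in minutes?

Net rate = 1/6 − 1/32 = (16 − 3)/96 = 13/96 per minute.
Filling time = 1 ÷ (13/96) = 96/13 minutes.

96/13 minutes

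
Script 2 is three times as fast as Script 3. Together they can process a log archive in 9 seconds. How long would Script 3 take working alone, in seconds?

36 seconds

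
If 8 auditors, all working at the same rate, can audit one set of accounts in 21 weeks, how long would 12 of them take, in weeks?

Total work is 8·21 = 168 auditor-weeks.
With 12 auditors: 168/12 = 14 weeks.

14 weeks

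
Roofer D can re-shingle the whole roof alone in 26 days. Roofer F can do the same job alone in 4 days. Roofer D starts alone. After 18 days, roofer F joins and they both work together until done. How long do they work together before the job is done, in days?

16/15 days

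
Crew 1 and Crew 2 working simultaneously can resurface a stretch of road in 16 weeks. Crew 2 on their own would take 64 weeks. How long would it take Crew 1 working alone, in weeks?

Combined rate is 1/16 per week.
Known contribution: 1/64 per week.
So Crew 1's rate is 1/16 − 1/64 = 3/64, meaning 64/3 weeks alone.

64/3 weeks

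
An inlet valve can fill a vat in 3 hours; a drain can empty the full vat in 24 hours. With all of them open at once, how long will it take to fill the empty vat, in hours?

24/7 hours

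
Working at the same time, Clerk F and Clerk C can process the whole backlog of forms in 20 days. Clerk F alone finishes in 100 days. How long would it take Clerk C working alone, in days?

25 days

Combined rate is 1/20 per day.
Known contribution: 1/100 per day.
So Clerk C's rate is 1/20 − 1/100 = 1/25, meaning 25 days alone.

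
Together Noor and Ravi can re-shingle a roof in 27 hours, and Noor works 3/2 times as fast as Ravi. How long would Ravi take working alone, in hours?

135/2 hours

Let Ravi's rate be r; then Noor's rate is (3/2)r, so together (3/2 + 1)r = (5/2)r = 1/27.
Thus r = 2/135 per hour.
Ravi alone: 135/2 hours; Noor alone: 45 hours.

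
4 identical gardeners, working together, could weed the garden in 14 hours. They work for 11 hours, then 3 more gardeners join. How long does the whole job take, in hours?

89/7 hours

One gardener does 1/56 of the job per hour.
After 11 hours with 4 gardeners, 11/14 is done (3/14 left).
With 7 gardeners the rate is 7/56 = 1/8, so the rest takes 3/14 ÷ 1/8 = 12/7 hours.
Total = 11 + 12/7 = 89/7 hours.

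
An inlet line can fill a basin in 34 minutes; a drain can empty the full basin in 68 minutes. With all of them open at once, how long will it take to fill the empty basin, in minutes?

68 minutes

Net rate = 1/34 − 1/68 = (2 − 1)/68 = 1/68 per minute.
Filling time = 1 ÷ (1/68) = 68 minutes.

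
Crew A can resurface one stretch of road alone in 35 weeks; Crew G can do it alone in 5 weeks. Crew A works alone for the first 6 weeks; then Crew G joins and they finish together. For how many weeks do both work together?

In 6 weeks Crew A does 6/35 of the job, leaving 29/35.
Crew A and Crew G together work at 8/35 per week, so finishing takes 29/35 ÷ 8/35 = 29/8 weeks.

29/8 weeks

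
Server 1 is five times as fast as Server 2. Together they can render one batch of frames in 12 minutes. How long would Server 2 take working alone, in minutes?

72 minutes

Let Server 2's rate be r; then Server 1's rate is 5r, so together (5 + 1)r = 6r = 1/12.
Thus r = 1/72 per minute.
Server 2 alone: 72 minutes; Server 1 alone: 72/5 minutes.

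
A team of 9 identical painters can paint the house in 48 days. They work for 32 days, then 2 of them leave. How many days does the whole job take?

368/7 days

One painter does 1/432 of the job per day.
After 32 days with 9 painters, 2/3 is done (1/3 left).
With 7 painters the rate is 7/432, so the rest takes 1/3 ÷ 7/432 = 144/7 days.
Total = 32 + 144/7 = 368/7 days.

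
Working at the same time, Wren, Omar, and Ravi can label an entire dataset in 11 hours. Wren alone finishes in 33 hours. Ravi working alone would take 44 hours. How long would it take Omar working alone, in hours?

Combined rate is 1/11 per hour.
Known contribution: 1/33 + 1/44 = (4 + 3)/132 = 7/132 per hour.
So Omar's rate is 1/11 − 7/132 = 5/132, meaning 132/5 hours alone.

132/5 hours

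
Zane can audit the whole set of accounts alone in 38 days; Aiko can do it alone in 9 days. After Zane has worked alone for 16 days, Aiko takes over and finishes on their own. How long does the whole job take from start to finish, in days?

403/19 days

In 16 days Zane does 16/38 = 8/19 of the job, leaving 11/19.
Aiko works at 1/9 per day, so finishing takes 11/19 ÷ 1/9 = 99/19 days.
Total time = 16 + 99/19 = 403/19 days.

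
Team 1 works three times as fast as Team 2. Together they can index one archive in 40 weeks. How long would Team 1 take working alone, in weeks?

Let Team 2's rate be r; then Team 1's rate is 3r, so together (3 + 1)r = 4r = 1/40.
Thus r = 1/160 per week.
Team 2 alone: 160 weeks; Team 1 alone: 160/3 weeks.

160/3 weeks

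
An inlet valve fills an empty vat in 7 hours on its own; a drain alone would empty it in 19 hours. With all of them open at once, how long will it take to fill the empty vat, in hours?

133/12 hours

Net rate = 1/7 − 1/19 = (19 − 7)/133 = 12/133 per hour.
Filling time = 1 ÷ (12/133) = 133/12 hours.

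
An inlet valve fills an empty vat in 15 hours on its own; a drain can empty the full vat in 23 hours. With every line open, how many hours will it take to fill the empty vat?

345/8 hours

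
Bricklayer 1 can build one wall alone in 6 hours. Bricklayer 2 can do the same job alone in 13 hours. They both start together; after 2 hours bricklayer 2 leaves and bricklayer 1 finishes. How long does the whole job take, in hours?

In the first 2 hours the combined rate is 19/78, so 19/39 of the job is done, leaving 20/39.
After bricklayer 2 leaves the rate is 1/6 per hour; the remaining 20/39 takes 40/13 hours.
Total = 2 + 40/13 = 66/13 hours.

66/13 hours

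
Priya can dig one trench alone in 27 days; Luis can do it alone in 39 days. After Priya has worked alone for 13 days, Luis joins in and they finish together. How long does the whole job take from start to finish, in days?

234/11 days

In 13 days Priya does 13/27 of the job, leaving 14/27.
Priya and Luis together work at 22/351 per day, so finishing takes 14/27 ÷ 22/351 = 91/11 days.
Total time = 13 + 91/11 = 234/11 days.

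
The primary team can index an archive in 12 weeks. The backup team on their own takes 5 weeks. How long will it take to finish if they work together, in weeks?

With two workers the combined time is the product over the sum: 12·5/(12+5) = 60/17 weeks.

60/17 weeks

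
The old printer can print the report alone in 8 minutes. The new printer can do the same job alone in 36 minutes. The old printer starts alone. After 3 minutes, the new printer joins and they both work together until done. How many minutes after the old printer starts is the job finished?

In the first 3 minutes the old printer alone does 3/8 of the job, leaving 5/8.
Once everyone is working, combined rate: 1/8 + 1/36 = (9 + 2)/72 = 11/72 per minute.
Remaining 5/8 at 11/72 per minute takes 45/11 minutes.
Total from the start = 3 + 45/11 = 78/11 minutes.

78/11 minutes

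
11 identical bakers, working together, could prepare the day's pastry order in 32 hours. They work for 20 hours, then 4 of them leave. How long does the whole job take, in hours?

272/7 hours

One baker does 1/352 of the job per hour.
After 20 hours with 11 bakers, 5/8 is done (3/8 left).
With 7 bakers the rate is 7/352, so the rest takes 3/8 ÷ 7/352 = 132/7 hours.
Total = 20 + 132/7 = 272/7 hours.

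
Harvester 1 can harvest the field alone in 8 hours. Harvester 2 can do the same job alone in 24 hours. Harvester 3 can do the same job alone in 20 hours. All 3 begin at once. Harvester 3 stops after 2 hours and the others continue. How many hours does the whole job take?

27/5 hours

In the first 2 hours the combined rate is 13/60, so 13/30 of the job is done, leaving 17/30.
After harvester 3 leaves the rate is 1/6 per hour; the remaining 17/30 takes 17/5 hours.
Total = 2 + 17/5 = 27/5 hours.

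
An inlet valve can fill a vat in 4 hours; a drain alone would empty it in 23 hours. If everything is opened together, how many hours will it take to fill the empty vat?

92/19 hours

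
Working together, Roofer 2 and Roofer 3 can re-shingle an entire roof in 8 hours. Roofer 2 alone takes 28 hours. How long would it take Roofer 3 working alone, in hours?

Combined rate is 1/8 per hour.
Known contribution: 1/28 per hour.
So Roofer 3's rate is 1/8 − 1/28 = 5/56, meaning 56/5 hours alone.

56/5 hours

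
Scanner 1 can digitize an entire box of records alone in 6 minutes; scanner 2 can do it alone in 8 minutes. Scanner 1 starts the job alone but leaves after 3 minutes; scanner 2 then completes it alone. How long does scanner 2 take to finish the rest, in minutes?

In 3 minutes scanner 1 does 3/6 = 1/2 of the job, leaving 1/2.
Scanner 2 works at 1/8 per minute, so finishing takes 1/2 ÷ 1/8 = 4 minutes.

4 minutes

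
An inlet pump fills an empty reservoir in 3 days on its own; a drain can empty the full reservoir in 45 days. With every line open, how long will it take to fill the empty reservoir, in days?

45/14 days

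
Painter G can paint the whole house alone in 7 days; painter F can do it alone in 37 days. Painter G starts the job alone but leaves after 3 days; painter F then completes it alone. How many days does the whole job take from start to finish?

169/7 days

In 3 days painter G does 3/7 of the job, leaving 4/7.
Painter F works at 1/37 per day, so finishing takes 4/7 ÷ 1/37 = 148/7 days.
Total time = 3 + 148/7 = 169/7 days.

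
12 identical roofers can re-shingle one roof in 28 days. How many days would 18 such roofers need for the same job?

56/3 days

Total work is 12·28 = 336 roofer-days.
With 18 roofers: 336/18 = 56/3 days.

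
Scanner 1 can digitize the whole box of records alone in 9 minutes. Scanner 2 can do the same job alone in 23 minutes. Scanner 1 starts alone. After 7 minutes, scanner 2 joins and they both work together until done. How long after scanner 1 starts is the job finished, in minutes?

135/16 minutes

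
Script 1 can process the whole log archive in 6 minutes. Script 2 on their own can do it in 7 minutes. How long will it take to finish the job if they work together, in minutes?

Combined rate: 1/6 + 1/7 = (7 + 6)/42 = 13/42 per minute.
Time = 1 ÷ (13/42) = 42/13 minutes.

42/13 minutes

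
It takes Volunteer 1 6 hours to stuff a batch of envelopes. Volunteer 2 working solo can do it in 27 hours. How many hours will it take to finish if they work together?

With two workers the combined time is the product over the sum: 6·27/(6+27) = 162/33 = 54/11 hours.

54/11 hours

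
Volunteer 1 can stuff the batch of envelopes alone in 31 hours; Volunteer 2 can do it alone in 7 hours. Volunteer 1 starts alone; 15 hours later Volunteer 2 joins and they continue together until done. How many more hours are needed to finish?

56/19 hours

In 15 hours Volunteer 1 does 15/31 of the job, leaving 16/31.
Volunteer 1 and Volunteer 2 together work at 38/217 per hour, so finishing takes 16/31 ÷ 38/217 = 56/19 hours.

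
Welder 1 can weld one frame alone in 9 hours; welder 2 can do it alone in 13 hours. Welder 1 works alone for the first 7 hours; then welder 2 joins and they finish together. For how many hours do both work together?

In 7 hours welder 1 does 7/9 of the job, leaving 2/9.
Welder 1 and welder 2 together work at 22/117 per hour, so finishing takes 2/9 ÷ 22/117 = 13/11 hours.

13/11 hours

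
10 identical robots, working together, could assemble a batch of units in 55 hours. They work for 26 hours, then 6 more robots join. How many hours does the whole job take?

353/8 hours

One robot does 1/550 of the job per hour.
After 26 hours with 10 robots, 26/55 is done (29/55 left).
With 16 robots the rate is 16/550 = 8/275, so the rest takes 29/55 ÷ 8/275 = 145/8 hours.
Total = 26 + 145/8 = 353/8 hours.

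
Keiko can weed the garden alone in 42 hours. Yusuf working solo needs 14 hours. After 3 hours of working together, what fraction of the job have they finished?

2/7

Combined rate: 1/42 + 1/14 = (1 + 3)/42 = 4/42 = 2/21 per hour.
In 3 hours they complete 3·2/21 = 2/7 of the job.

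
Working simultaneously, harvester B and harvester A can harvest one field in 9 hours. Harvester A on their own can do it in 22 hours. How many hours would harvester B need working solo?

198/13 hours

Combined rate is 1/9 per hour.
Known contribution: 1/22 per hour.
So harvester B's rate is 1/9 − 1/22 = 13/198, meaning 198/13 hours alone.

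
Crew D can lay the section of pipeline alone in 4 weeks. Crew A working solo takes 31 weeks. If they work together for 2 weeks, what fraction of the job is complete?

35/62

Combined rate: 1/4 + 1/31 = (31 + 4)/124 = 35/124 per week.
In 2 weeks they complete 2·35/124 = 35/62 of the job.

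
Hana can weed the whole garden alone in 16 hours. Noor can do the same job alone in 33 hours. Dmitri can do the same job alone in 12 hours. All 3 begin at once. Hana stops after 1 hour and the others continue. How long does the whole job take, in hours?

33/4 hours

In the first 1 hour the combined rate is 31/176, so 31/176 of the job is done, leaving 145/176.
After Hana leaves the rate is 5/44 per hour; the remaining 145/176 takes 29/4 hours.
Total = 1 + 29/4 = 33/4 hours.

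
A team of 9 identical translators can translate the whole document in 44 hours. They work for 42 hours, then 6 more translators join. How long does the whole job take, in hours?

216/5 hours

One translator does 1/396 of the job per hour.
After 42 hours with 9 translators, 21/22 is done (1/22 left).
With 15 translators the rate is 15/396 = 5/132, so the rest takes 1/22 ÷ 5/132 = 6/5 hours.
Total = 42 + 6/5 = 216/5 hours.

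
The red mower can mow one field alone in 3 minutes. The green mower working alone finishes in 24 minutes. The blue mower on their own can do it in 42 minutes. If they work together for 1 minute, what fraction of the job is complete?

67/168

Combined rate: 1/3 + 1/24 + 1/42 = (56 + 7 + 4)/168 = 67/168 per minute.
In 1 minute they complete 1·67/168 = 67/168 of the job.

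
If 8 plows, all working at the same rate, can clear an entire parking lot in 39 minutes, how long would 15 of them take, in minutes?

Total work is 8·39 = 312 plow-minutes.
With 15 plows: 312/15 = 104/5 minutes.

104/5 minutes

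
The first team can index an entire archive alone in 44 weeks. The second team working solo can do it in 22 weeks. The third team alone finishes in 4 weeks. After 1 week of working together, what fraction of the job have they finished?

7/22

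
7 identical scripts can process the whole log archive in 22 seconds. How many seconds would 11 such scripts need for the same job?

14 seconds

Total work is 7·22 = 154 script-seconds.
With 11 scripts: 154/11 = 14 seconds.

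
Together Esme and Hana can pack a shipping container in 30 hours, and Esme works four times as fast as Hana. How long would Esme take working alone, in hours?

75/2 hours

Let Hana's rate be r; then Esme's rate is 4r, so together (4 + 1)r = 5r = 1/30.
Thus r = 1/150 per hour.
Hana alone: 150 hours; Esme alone: 75/2 hours.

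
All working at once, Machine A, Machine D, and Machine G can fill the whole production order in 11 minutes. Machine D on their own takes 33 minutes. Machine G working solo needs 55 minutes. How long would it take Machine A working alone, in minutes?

Combined rate is 1/11 per minute.
Known contribution: 1/33 + 1/55 = (5 + 3)/165 = 8/165 per minute.
So Machine A's rate is 1/11 − 8/165 = 7/165, meaning 165/7 minutes alone.

165/7 minutes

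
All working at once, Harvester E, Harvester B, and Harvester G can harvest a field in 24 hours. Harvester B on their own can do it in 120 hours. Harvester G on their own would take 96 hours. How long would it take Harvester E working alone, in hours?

480/11 hours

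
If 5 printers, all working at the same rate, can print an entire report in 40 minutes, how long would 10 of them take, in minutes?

20 minutes

Total work is 5·40 = 200 printer-minutes.
With 10 printers: 200/10 = 20 minutes.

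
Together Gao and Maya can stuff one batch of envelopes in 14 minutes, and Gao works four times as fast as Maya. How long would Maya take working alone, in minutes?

Let Maya's rate be r; then Gao's rate is 4r, so together (4 + 1)r = 5r = 1/14.
Thus r = 1/70 per minute.
Maya alone: 70 minutes; Gao alone: 35/2 minutes.

70 minutes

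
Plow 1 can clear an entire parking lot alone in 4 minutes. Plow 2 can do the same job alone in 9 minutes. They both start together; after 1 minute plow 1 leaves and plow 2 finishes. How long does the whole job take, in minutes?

In the first 1 minute the combined rate is 13/36, so 13/36 of the job is done, leaving 23/36.
After plow 1 leaves the rate is 1/9 per minute; the remaining 23/36 takes 23/4 minutes.
Total = 1 + 23/4 = 27/4 minutes.

27/4 minutes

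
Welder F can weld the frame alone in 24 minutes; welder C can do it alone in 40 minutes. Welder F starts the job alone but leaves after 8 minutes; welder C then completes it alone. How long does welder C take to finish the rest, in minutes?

80/3 minutes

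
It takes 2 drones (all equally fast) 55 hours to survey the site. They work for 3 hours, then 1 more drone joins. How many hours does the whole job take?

113/3 hours

One drone does 1/110 of the job per hour.
After 3 hours with 2 drones, 3/55 is done (52/55 left).
With 3 drones the rate is 3/110, so the rest takes 52/55 ÷ 3/110 = 104/3 hours.
Total = 3 + 104/3 = 113/3 hours.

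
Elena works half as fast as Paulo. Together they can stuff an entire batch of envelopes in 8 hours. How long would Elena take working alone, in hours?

24 hours

Let Paulo's rate be r; then Elena's rate is (1/2)r, so together (1/2 + 1)r = (3/2)r = 1/8.
Thus r = 1/12 per hour.
Paulo alone: 12 hours; Elena alone: 24 hours.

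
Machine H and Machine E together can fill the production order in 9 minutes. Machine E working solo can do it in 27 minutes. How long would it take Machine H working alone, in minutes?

27/2 minutes

Combined rate is 1/9 per minute.
Known contribution: 1/27 per minute.
So Machine H's rate is 1/9 − 1/27 = 2/27, meaning 27/2 minutes alone.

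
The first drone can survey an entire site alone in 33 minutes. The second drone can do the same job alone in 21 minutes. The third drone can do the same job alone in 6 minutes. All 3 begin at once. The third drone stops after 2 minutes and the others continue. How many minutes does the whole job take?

77/9 minutes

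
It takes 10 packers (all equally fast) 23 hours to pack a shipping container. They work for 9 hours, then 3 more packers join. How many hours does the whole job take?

257/13 hours

One packer does 1/230 of the job per hour.
After 9 hours with 10 packers, 9/23 is done (14/23 left).
With 13 packers the rate is 13/230, so the rest takes 14/23 ÷ 13/230 = 140/13 hours.
Total = 9 + 140/13 = 257/13 hours.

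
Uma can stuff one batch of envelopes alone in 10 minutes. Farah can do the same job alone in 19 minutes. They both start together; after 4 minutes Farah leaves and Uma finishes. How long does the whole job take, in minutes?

150/19 minutes

In the first 4 minutes the combined rate is 29/190, so 58/95 of the job is done, leaving 37/95.
After Farah leaves the rate is 1/10 per minute; the remaining 37/95 takes 74/19 minutes.
Total = 4 + 74/19 = 150/19 minutes.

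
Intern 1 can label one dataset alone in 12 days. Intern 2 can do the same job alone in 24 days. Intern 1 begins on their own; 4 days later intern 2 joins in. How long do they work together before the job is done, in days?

In the first 4 days intern 1 alone does 4/12 = 1/3 of the job, leaving 2/3.
Once everyone is working, combined rate: 1/12 + 1/24 = (2 + 1)/24 = 3/24 = 1/8 per day.
Remaining 2/3 at 1/8 per day takes 16/3 days.

16/3 days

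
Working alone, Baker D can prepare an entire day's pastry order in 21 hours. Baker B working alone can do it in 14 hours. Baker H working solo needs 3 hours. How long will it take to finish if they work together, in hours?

Combined rate: 1/21 + 1/14 + 1/3 = (2 + 3 + 14)/42 = 19/42 per hour.
Time = 1 ÷ (19/42) = 42/19 hours.

42/19 hours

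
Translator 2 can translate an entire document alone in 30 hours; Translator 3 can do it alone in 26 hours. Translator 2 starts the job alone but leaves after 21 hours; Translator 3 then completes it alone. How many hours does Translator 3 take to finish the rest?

In 21 hours Translator 2 does 21/30 = 7/10 of the job, leaving 3/10.
Translator 3 works at 1/26 per hour, so finishing takes 3/10 ÷ 1/26 = 39/5 hours.

39/5 hours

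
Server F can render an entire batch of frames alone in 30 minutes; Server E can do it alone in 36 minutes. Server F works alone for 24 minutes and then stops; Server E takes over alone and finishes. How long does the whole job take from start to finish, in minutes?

156/5 minutes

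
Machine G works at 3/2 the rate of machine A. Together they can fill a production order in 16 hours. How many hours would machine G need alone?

80/3 hours

Let machine A's rate be r; then machine G's rate is (3/2)r, so together (3/2 + 1)r = (5/2)r = 1/16.
Thus r = 1/40 per hour.
Machine A alone: 40 hours; machine G alone: 80/3 hours.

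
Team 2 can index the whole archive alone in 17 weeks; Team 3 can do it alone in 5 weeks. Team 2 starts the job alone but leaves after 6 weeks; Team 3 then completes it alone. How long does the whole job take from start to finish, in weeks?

157/17 weeks

In 6 weeks Team 2 does 6/17 of the job, leaving 11/17.
Team 3 works at 1/5 per week, so finishing takes 11/17 ÷ 1/5 = 55/17 weeks.
Total time = 6 + 55/17 = 157/17 weeks.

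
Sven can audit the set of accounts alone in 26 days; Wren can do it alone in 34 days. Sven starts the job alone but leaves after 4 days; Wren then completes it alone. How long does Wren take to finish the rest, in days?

374/13 days

In 4 days Sven does 4/26 = 2/13 of the job, leaving 11/13.
Wren works at 1/34 per day, so finishing takes 11/13 ÷ 1/34 = 374/13 days.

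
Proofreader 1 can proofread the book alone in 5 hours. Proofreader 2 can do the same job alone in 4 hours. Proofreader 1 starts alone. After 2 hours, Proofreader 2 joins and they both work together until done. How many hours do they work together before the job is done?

In the first 2 hours Proofreader 1 alone does 2/5 of the job, leaving 3/5.
Once everyone is working, combined rate: 1/5 + 1/4 = (4 + 5)/20 = 9/20 per hour.
Remaining 3/5 at 9/20 per hour takes 4/3 hours.

4/3 hours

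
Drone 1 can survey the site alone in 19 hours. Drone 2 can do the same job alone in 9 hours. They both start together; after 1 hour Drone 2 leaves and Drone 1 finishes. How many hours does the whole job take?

152/9 hours

In the first 1 hour the combined rate is 28/171, so 28/171 of the job is done, leaving 143/171.
After Drone 2 leaves the rate is 1/19 per hour; the remaining 143/171 takes 143/9 hours.
Total = 1 + 143/9 = 152/9 hours.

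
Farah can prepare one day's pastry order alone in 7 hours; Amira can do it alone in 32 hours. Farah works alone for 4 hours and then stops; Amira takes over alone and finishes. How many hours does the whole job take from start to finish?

In 4 hours Farah does 4/7 of the job, leaving 3/7.
Amira works at 1/32 per hour, so finishing takes 3/7 ÷ 1/32 = 96/7 hours.
Total time = 4 + 96/7 = 124/7 hours.

124/7 hours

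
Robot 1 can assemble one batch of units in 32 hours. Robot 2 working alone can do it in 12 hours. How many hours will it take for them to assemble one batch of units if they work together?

Combined rate: 1/32 + 1/12 = (3 + 8)/96 = 11/96 per hour.
Time = 1 ÷ (11/96) = 96/11 hours.

96/11 hours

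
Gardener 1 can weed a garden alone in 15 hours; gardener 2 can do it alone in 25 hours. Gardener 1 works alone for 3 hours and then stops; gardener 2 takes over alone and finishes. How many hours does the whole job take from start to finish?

In 3 hours gardener 1 does 3/15 = 1/5 of the job, leaving 4/5.
Gardener 2 works at 1/25 per hour, so finishing takes 4/5 ÷ 1/25 = 20 hours.
Total time = 3 + 20 = 23 hours.

23 hours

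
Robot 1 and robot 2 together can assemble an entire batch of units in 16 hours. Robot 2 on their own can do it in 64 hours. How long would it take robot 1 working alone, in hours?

Combined rate is 1/16 per hour.
Known contribution: 1/64 per hour.
So robot 1's rate is 1/16 − 1/64 = 3/64, meaning 64/3 hours alone.

64/3 hours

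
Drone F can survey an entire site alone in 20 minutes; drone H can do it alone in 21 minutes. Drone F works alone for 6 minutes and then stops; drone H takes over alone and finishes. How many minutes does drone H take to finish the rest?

In 6 minutes drone F does 6/20 = 3/10 of the job, leaving 7/10.
Drone H works at 1/21 per minute, so finishing takes 7/10 ÷ 1/21 = 147/10 minutes.

147/10 minutes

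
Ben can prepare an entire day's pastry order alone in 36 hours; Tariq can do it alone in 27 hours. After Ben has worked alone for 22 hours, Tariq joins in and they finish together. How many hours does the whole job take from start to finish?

28 hours

In 22 hours Ben does 22/36 = 11/18 of the job, leaving 7/18.
Ben and Tariq together work at 7/108 per hour, so finishing takes 7/18 ÷ 7/108 = 6 hours.
Total time = 22 + 6 = 28 hours.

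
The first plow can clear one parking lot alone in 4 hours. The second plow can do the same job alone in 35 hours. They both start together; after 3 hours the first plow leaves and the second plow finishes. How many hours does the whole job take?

35/4 hours

In the first 3 hours the combined rate is 39/140, so 117/140 of the job is done, leaving 23/140.
After the first plow leaves the rate is 1/35 per hour; the remaining 23/140 takes 23/4 hours.
Total = 3 + 23/4 = 35/4 hours.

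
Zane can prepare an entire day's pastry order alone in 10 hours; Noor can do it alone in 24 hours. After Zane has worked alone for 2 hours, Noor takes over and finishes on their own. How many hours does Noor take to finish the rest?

In 2 hours Zane does 2/10 = 1/5 of the job, leaving 4/5.
Noor works at 1/24 per hour, so finishing takes 4/5 ÷ 1/24 = 96/5 hours.

96/5 hours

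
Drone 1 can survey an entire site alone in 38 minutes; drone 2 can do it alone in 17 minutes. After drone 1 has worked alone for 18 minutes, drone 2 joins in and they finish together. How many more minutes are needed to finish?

68/11 minutes

In 18 minutes drone 1 does 18/38 = 9/19 of the job, leaving 10/19.
Drone 1 and drone 2 together work at 55/646 per minute, so finishing takes 10/19 ÷ 55/646 = 68/11 minutes.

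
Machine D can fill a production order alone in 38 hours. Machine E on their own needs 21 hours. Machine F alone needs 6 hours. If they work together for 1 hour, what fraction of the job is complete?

32/133

Combined rate: 1/38 + 1/21 + 1/6 = (21 + 38 + 133)/798 = 192/798 = 32/133 per hour.
In 1 hour they complete 1·32/133 = 32/133 of the job.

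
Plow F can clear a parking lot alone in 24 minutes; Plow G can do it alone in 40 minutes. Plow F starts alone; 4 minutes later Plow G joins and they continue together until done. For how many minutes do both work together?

In 4 minutes Plow F does 4/24 = 1/6 of the job, leaving 5/6.
Plow F and Plow G together work at 1/15 per minute, so finishing takes 5/6 ÷ 1/15 = 25/2 minutes.

25/2 minutes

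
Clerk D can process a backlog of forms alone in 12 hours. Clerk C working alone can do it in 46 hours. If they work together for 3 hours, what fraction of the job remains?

Combined rate: 1/12 + 1/46 = (23 + 6)/276 = 29/276 per hour.
In 3 hours they complete 3·29/276 = 29/92 of the job.
So 63/92 remains.

63/92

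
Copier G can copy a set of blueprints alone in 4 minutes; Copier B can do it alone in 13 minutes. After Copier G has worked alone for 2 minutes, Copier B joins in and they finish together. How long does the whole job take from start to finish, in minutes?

In 2 minutes Copier G does 2/4 = 1/2 of the job, leaving 1/2.
Copier G and Copier B together work at 17/52 per minute, so finishing takes 1/2 ÷ 17/52 = 26/17 minutes.
Total time = 2 + 26/17 = 60/17 minutes.

60/17 minutes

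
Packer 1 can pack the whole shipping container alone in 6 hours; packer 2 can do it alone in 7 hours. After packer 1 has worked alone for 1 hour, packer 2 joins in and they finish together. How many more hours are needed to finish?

In 1 hour packer 1 does 1/6 of the job, leaving 5/6.
Packer 1 and packer 2 together work at 13/42 per hour, so finishing takes 5/6 ÷ 13/42 = 35/13 hours.

35/13 hours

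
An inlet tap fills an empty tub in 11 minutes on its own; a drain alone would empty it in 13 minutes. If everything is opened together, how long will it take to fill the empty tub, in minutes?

Net rate = 1/11 − 1/13 = (13 − 11)/143 = 2/143 per minute.
Filling time = 1 ÷ (2/143) = 143/2 minutes.

143/2 minutes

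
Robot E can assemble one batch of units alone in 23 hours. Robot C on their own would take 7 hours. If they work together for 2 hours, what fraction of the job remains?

Combined rate: 1/23 + 1/7 = (7 + 23)/161 = 30/161 per hour.
In 2 hours they complete 2·30/161 = 60/161 of the job.
So 101/161 remains.

101/161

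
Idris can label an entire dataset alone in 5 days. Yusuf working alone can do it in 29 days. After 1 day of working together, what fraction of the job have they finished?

34/145

Combined rate: 1/5 + 1/29 = (29 + 5)/145 = 34/145 per day.
In 1 day they complete 1·34/145 = 34/145 of the job.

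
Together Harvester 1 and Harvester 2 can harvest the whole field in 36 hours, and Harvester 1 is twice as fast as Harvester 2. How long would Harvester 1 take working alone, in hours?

54 hours

Let Harvester 2's rate be r; then Harvester 1's rate is 2r, so together (2 + 1)r = 3r = 1/36.
Thus r = 1/108 per hour.
Harvester 2 alone: 108 hours; Harvester 1 alone: 54 hours.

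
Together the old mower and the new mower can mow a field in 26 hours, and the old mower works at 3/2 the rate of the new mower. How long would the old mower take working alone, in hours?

130/3 hours

Let the new mower's rate be r; then the old mower's rate is (3/2)r, so together (3/2 + 1)r = (5/2)r = 1/26.
Thus r = 1/65 per hour.
The new mower alone: 65 hours; the old mower alone: 130/3 hours.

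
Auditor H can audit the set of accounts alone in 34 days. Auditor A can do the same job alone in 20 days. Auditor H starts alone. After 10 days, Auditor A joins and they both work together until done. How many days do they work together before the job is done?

80/9 days

In the first 10 days Auditor H alone does 10/34 = 5/17 of the job, leaving 12/17.
Once everyone is working, combined rate: 1/34 + 1/20 = (10 + 17)/340 = 27/340 per day.
Remaining 12/17 at 27/340 per day takes 80/9 days.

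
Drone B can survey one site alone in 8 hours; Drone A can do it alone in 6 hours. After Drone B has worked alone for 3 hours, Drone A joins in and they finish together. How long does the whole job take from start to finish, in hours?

In 3 hours Drone B does 3/8 of the job, leaving 5/8.
Drone B and Drone A together work at 7/24 per hour, so finishing takes 5/8 ÷ 7/24 = 15/7 hours.
Total time = 3 + 15/7 = 36/7 hours.

36/7 hours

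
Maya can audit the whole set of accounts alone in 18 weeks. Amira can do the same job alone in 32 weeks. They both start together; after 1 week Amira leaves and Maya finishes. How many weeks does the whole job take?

279/16 weeks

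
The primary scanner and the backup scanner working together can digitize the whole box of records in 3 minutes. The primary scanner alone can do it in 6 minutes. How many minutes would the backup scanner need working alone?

6 minutes

Combined rate is 1/3 per minute.
Known contribution: 1/6 per minute.
So the backup scanner's rate is 1/3 − 1/6 = 1/6, meaning 6 minutes alone.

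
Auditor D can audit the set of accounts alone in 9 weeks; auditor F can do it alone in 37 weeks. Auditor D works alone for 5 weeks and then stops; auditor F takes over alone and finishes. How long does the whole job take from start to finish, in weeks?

193/9 weeks

In 5 weeks auditor D does 5/9 of the job, leaving 4/9.
Auditor F works at 1/37 per week, so finishing takes 4/9 ÷ 1/37 = 148/9 weeks.
Total time = 5 + 148/9 = 193/9 weeks.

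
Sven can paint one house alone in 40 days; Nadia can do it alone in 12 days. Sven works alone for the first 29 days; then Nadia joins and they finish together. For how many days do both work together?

In 29 days Sven does 29/40 of the job, leaving 11/40.
Sven and Nadia together work at 13/120 per day, so finishing takes 11/40 ÷ 13/120 = 33/13 days.

33/13 days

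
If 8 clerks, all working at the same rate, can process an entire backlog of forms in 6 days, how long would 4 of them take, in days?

Total work is 8·6 = 48 clerk-days.
With 4 clerks: 48/4 = 12 days.

12 days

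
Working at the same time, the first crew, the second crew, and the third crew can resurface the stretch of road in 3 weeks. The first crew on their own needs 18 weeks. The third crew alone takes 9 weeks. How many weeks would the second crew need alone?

Combined rate is 1/3 per week.
Known contribution: 1/18 + 1/9 = (1 + 2)/18 = 3/18 = 1/6 per week.
So the second crew's rate is 1/3 − 1/6 = 1/6, meaning 6 weeks alone.

6 weeks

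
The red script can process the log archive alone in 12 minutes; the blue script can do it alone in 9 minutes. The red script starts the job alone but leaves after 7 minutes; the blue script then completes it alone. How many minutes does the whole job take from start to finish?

In 7 minutes the red script does 7/12 of the job, leaving 5/12.
The blue script works at 1/9 per minute, so finishing takes 5/12 ÷ 1/9 = 15/4 minutes.
Total time = 7 + 15/4 = 43/4 minutes.

43/4 minutes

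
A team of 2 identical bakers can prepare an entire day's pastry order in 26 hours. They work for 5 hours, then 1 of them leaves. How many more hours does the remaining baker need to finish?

One baker does 1/52 of the job per hour.
After 5 hours with 2 bakers, 5/26 is done (21/26 left).
With 1 baker the rate is 1/52, so the rest takes 21/26 ÷ 1/52 = 42 hours.

42 hours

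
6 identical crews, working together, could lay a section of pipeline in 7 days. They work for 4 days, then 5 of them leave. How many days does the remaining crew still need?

18 days

One crew does 1/42 of the job per day.
After 4 days with 6 crews, 4/7 is done (3/7 left).
With 1 crew the rate is 1/42, so the rest takes 3/7 ÷ 1/42 = 18 days.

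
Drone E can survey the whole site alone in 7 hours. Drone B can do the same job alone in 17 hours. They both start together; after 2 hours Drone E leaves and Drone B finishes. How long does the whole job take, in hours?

In the first 2 hours the combined rate is 24/119, so 48/119 of the job is done, leaving 71/119.
After Drone E leaves the rate is 1/17 per hour; the remaining 71/119 takes 71/7 hours.
Total = 2 + 71/7 = 85/7 hours.

85/7 hours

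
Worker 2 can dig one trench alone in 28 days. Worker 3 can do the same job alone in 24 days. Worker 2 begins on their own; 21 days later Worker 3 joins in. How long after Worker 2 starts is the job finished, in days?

315/13 days

In the first 21 days Worker 2 alone does 21/28 = 3/4 of the job, leaving 1/4.
Once everyone is working, combined rate: 1/28 + 1/24 = (6 + 7)/168 = 13/168 per day.
Remaining 1/4 at 13/168 per day takes 42/13 days.
Total from the start = 21 + 42/13 = 315/13 days.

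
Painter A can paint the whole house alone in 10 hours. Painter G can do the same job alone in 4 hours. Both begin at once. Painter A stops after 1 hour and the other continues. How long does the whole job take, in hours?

18/5 hours

In the first 1 hour the combined rate is 7/20, so 7/20 of the job is done, leaving 13/20.
After painter A leaves the rate is 1/4 per hour; the remaining 13/20 takes 13/5 hours.
Total = 1 + 13/5 = 18/5 hours.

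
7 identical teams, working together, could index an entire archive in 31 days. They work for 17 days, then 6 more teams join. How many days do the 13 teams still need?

One team does 1/217 of the job per day.
After 17 days with 7 teams, 17/31 is done (14/31 left).
With 13 teams the rate is 13/217, so the rest takes 14/31 ÷ 13/217 = 98/13 days.

98/13 days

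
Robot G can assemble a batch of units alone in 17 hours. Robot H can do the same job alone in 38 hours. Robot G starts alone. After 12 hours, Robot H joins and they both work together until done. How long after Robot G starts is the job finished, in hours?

170/11 hours

In the first 12 hours Robot G alone does 12/17 of the job, leaving 5/17.
Once everyone is working, combined rate: 1/17 + 1/38 = (38 + 17)/646 = 55/646 per hour.
Remaining 5/17 at 55/646 per hour takes 38/11 hours.
Total from the start = 12 + 38/11 = 170/11 hours.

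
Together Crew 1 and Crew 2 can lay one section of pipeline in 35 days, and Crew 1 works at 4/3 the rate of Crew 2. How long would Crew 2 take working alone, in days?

245/3 days

Let Crew 2's rate be r; then Crew 1's rate is (4/3)r, so together (4/3 + 1)r = (7/3)r = 1/35.
Thus r = 3/245 per day.
Crew 2 alone: 245/3 days; Crew 1 alone: 245/4 days.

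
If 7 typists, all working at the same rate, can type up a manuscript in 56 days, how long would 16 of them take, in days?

49/2 days

Total work is 7·56 = 392 typist-days.
With 16 typists: 392/16 = 49/2 days.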